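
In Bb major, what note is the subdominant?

Degree 4 takes the letter 3 steps above B, which is E.
In major, degree 4 sits 5 semitones above the tonic. Bb + 5 semitones is pitch class 3, spelled on E as Eb.

Eb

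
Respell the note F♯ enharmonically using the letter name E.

F# is pitch class 6. The letter E alone is pitch class 4.
To reach pitch class 6 from E requires an offset of +2 semitones, i.e. double sharp: E##.

E##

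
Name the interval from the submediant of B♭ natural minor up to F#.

augmented seventh

The submediant of Bb natural minor is Gb.
Gb up to F#: letters G→F make it a seventh; 12 semitones makes it augmented.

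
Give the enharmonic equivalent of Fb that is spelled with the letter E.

E

Plain E sits at the same pitch as Fb, so on the letter E the same pitch needs a natural: E.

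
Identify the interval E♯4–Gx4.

The letter names run E→G, a span of 2 letter steps, so the interval is some kind of third.
E# to G## is 4 semitones. A major third is 4, so 4 makes it major.

major third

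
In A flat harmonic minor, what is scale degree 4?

The Ab harmonic minor scale runs Ab Bb Cb Db Eb Fb G.
Degree 4 is Db.

Db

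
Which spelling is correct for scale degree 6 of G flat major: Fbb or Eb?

Eb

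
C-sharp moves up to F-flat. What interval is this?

Counting letters C–D–E–F gives a fourth.
C#→Fb = 3 semitones, 2 narrower than the perfect fourth (5), so doubly diminished.

doubly diminished fourth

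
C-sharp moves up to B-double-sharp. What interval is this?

Counting letters C–D–E–F–G–A–B gives a seventh.
C#→B## = 12 semitones, 1 wider than the major seventh (11), so augmented.

augmented seventh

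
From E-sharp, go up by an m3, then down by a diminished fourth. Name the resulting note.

D##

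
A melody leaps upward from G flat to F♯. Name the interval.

augmented seventh

Counting letters G–A–B–C–D–E–F gives a seventh.
Gb→F# = 12 semitones, 1 wider than the major seventh (11), so augmented.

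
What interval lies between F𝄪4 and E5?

diminished seventh

Counting letters F–G–A–B–C–D–E gives a seventh.
F##→E = 9 semitones, 2 narrower than the major seventh (11), so diminished.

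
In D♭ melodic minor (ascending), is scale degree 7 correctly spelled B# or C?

Each scale degree takes a distinct letter name. Degree 7 of a scale on D must use the letter C.
C and B# are enharmonically the same pitch, but only C uses the letter C, so it is the correct spelling here.

C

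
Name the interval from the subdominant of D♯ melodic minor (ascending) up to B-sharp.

The subdominant of D# melodic minor (ascending) is G#.
G# up to B#: letters G→B make it a third; 4 semitones makes it major.

major third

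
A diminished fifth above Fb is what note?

A fifth above F lands on the letter C.
A diminished fifth spans 6 semitones, so Fb moves to pitch class 10. On the letter C that is Cbb.

Cbb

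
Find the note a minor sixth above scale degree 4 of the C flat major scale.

Dbb

Scale degree 4 of Cb major is Fb.
A minor sixth (8 semitones) above Fb lands on the letter D, giving Dbb.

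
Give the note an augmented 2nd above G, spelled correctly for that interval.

A#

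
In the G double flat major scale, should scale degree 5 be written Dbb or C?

Dbb

Each scale degree takes a distinct letter name. Degree 5 of a scale on G must use the letter D.
Dbb and C are enharmonically the same pitch, but only Dbb uses the letter D, so it is the correct spelling here.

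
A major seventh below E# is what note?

F#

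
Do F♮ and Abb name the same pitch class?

No

F is pitch class 5; Abb is pitch class 7.
The pitch classes differ (5 vs. 7), so they are not enharmonic equivalents.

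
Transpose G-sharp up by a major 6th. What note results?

G up a major sixth is E, so the target letter is E.
From G#, a major sixth is 9 semitones up: E#.

E#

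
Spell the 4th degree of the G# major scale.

Degree 4 takes the letter 3 steps above G, which is C.
In major, degree 4 sits 5 semitones above the tonic. G# + 5 semitones is pitch class 1, spelled on C as C#.

C#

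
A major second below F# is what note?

E

F down a major second is Eb, so the target letter is E.
From F#, a major second is 2 semitones down: E.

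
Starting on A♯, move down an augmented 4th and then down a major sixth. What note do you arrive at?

An augmented fourth down from A# is E (letter E, 6 semitones down).
A major sixth down from E is G (letter G, 9 semitones down).

G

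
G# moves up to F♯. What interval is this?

minor seventh

Counting letters G–A–B–C–D–E–F gives a seventh.
G#→F# = 10 semitones, 1 narrower than the major seventh (11), so minor.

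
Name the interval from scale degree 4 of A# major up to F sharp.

minor third

Scale degree 4 of A# major is D#.
D# up to F#: letters D→F make it a third; 3 semitones makes it minor.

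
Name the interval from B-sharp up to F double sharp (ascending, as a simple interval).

Counting letters B–C–D–E–F gives a fifth.
B#→F## = 7 semitones, exactly the perfect fifth.

perfect fifth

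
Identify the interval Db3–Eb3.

major second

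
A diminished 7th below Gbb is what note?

Ab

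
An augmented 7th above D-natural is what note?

D up a major seventh is C#, so the target letter is C.
From D, an augmented seventh is 12 semitones up: C##.

C##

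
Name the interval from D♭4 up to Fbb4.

diminished third

The letter names run D→F, a span of 2 letter steps, so the interval is some kind of third.
Db to Fbb is 2 semitones. A major third is 4, so 2 makes it diminished.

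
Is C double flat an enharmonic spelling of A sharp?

Yes

Cbb is pitch class 10; A# is pitch class 10.
All spellings map to pitch class 10, so they are enharmonically equivalent.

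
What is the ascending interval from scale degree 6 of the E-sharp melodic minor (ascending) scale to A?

diminished sixth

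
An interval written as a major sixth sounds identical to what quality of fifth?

A major sixth spans 9 semitones.
A fifth spanning 9 semitones is doubly augmented (the perfect fifth is 7).

doubly augmented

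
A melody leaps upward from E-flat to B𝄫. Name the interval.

The letter names run E→B, a span of 4 letter steps, so the interval is some kind of fifth.
Eb to Bbb is 6 semitones. A perfect fifth is 7, so 6 makes it diminished.

diminished fifth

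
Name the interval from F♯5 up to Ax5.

The letter names run F→A, a span of 2 letter steps, so the interval is some kind of third.
F# to A## is 5 semitones. A major third is 4, so 5 makes it augmented.

augmented third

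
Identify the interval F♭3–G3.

augmented second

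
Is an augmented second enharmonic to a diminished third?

No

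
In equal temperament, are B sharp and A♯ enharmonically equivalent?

Two spellings are enharmonically equivalent only if they share a pitch class.
Here B# → 0, A# → 10; 0 ≠ 10, so they are not.

No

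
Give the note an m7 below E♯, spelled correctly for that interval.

F##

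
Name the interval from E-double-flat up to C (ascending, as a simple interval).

augmented sixth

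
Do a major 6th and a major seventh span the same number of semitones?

A major sixth spans 9 semitones; a major seventh spans 11.
The spans differ, so they are not enharmonic equivalents.

No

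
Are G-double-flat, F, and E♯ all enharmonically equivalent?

Yes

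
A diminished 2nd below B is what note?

A##

A second below B lands on the letter A.
A diminished second spans 0 semitones, so B moves to pitch class 11. On the letter A that is A##.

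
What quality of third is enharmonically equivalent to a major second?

diminished

A major second spans 2 semitones.
A third spanning 2 semitones is diminished (the major third is 4).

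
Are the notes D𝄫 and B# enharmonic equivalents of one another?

Yes

Dbb is pitch class 0; B# is pitch class 0.
All spellings map to pitch class 0, so they are enharmonically equivalent.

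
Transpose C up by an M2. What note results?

C up a major second is D, so the target letter is D.
From C, a major second is 2 semitones up: D.

D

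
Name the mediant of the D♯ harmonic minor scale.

F#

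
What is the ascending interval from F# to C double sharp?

augmented fifth

Counting letters F–G–A–B–C gives a fifth.
F#→C## = 8 semitones, 1 wider than the perfect fifth (7), so augmented.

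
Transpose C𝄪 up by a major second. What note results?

A second above C lands on the letter D.
A major second spans 2 semitones, so C## moves to pitch class 4. On the letter D that is D##.

D##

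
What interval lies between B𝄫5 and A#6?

doubly augmented seventh

The letter names run B→A, a span of 6 letter steps, so the interval is some kind of seventh.
Bbb to A# is 13 semitones. A major seventh is 11, so 13 makes it doubly augmented.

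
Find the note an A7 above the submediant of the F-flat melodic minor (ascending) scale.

The submediant of Fb melodic minor (ascending) is Db.
An augmented seventh (12 semitones) above Db lands on the letter C, giving C#.

C#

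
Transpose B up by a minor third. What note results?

A third above B lands on the letter D.
A minor third spans 3 semitones, so B moves to pitch class 2. On the letter D that is D.

D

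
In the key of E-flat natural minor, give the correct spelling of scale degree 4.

Ab

Degree 4 takes the letter 3 steps above E, which is A.
In natural minor, degree 4 sits 5 semitones above the tonic. Eb + 5 semitones is pitch class 8, spelled on A as Ab.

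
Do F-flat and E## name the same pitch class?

Two spellings are enharmonically equivalent only if they share a pitch class.
Here Fb → 4, E## → 6; 4 ≠ 6, so they are not.

No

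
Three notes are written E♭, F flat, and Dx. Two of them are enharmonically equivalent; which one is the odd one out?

In 12-tone equal temperament, enharmonic equivalents share a pitch class. Eb is pitch class 3; Fb is pitch class 4; D## is pitch class 4.
Fb and D## share pitch class 4, while Eb is pitch class 3.

Eb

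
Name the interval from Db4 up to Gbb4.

diminished fourth

Counting letters D–E–F–G gives a fourth.
Db→Gbb = 4 semitones, 1 narrower than the perfect fourth (5), so diminished.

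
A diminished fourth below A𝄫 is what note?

Eb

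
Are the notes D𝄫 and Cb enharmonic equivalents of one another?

Dbb is pitch class 0; Cb is pitch class 11.
The pitch classes differ (0 vs. 11), so they are not enharmonic equivalents.

No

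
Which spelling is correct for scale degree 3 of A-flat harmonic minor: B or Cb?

Cb

Each scale degree takes a distinct letter name. Degree 3 of a scale on A must use the letter C.
Cb and B are enharmonically the same pitch, but only Cb uses the letter C, so it is the correct spelling here.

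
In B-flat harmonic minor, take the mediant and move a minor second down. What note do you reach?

C

The mediant of Bb harmonic minor is Db.
A minor second (1 semitone) below Db lands on the letter C, giving C.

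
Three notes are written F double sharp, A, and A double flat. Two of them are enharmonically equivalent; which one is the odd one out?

A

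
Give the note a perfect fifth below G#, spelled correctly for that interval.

G down a perfect fifth is C, so the target letter is C.
From G#, a perfect fifth is 7 semitones down: C#.

C#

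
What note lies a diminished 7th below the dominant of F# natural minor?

D##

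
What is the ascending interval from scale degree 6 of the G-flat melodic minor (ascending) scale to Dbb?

diminished seventh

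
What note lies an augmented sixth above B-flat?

G#

B up a major sixth is G#, so the target letter is G.
From Bb, an augmented sixth is 10 semitones up: G#.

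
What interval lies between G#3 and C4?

diminished fourth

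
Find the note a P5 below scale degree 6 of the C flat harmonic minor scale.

Dbb

Scale degree 6 of Cb harmonic minor is Abb.
A perfect fifth (7 semitones) below Abb lands on the letter D, giving Dbb.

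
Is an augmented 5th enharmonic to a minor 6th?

An augmented fifth spans 8 semitones; a minor sixth spans 8.
They are enharmonically equivalent.

Yes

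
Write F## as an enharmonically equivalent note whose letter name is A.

Abb

F## is pitch class 7. The letter A alone is pitch class 9.
To reach pitch class 7 from A requires an offset of -2 semitones, i.e. double flat: Abb.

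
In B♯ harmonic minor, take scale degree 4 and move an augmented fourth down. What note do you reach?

Scale degree 4 of B# harmonic minor is E#.
An augmented fourth (6 semitones) below E# lands on the letter B, giving B.

B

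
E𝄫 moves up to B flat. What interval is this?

The letter names run E→B, a span of 4 letter steps, so the interval is some kind of fifth.
Ebb to Bb is 8 semitones. A perfect fifth is 7, so 8 makes it augmented.

augmented fifth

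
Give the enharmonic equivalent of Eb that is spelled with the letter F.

Fbb

Plain F sits 2 semitones above Eb, so on the letter F the same pitch needs a double flat: Fbb.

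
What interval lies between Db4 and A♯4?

Counting letters D–E–F–G–A gives a fifth.
Db→A# = 9 semitones, 2 wider than the perfect fifth (7), so doubly augmented.

doubly augmented fifth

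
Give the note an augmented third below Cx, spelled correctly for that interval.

C down a major third is Ab, so the target letter is A.
From C##, an augmented third is 5 semitones down: A.

A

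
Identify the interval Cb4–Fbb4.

The letter names run C→F, a span of 3 letter steps, so the interval is some kind of fourth.
Cb to Fbb is 4 semitones. A perfect fourth is 5, so 4 makes it diminished.

diminished fourth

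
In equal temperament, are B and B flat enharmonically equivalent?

B is pitch class 11; Bb is pitch class 10.
The pitch classes differ (11 vs. 10), so they are not enharmonic equivalents.

No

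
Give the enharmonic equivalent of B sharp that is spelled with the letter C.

B# is pitch class 0. The letter C alone is pitch class 0.
Pitch class 0 on C needs no accidental: C.

C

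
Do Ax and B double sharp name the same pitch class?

Two spellings are enharmonically equivalent only if they share a pitch class.
Here A## → 11, B## → 1; 1 ≠ 11, so they are not.

No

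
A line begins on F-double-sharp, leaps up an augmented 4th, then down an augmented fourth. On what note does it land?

An augmented fourth up from F## is B## (letter B, 6 semitones up).
An augmented fourth down from B## is F## (letter F, 6 semitones down).

F##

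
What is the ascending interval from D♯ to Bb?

diminished sixth

Counting letters D–E–F–G–A–B gives a sixth.
D#→Bb = 7 semitones, 2 narrower than the major sixth (9), so diminished.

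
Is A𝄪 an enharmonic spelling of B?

Yes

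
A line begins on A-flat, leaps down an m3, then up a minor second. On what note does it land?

A minor third down from Ab is F (letter F, 3 semitones down).
A minor second up from F is Gb (letter G, 1 semitone up).

Gb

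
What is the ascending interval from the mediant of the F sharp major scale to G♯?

minor seventh

The mediant of F# major is A#.
A# up to G#: letters A→G make it a seventh; 10 semitones makes it minor.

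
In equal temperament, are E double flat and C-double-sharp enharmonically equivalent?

Yes

Ebb is pitch class 2; C## is pitch class 2.
All spellings map to pitch class 2, so they are enharmonically equivalent.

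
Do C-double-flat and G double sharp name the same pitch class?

Two spellings are enharmonically equivalent only if they share a pitch class.
Here Cbb → 10, G## → 9; 9 ≠ 10, so they are not.

No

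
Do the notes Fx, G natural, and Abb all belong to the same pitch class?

Yes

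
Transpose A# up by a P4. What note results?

A fourth above A lands on the letter D.
A perfect fourth spans 5 semitones, so A# moves to pitch class 3. On the letter D that is D#.

D#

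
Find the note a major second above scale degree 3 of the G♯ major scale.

Scale degree 3 of G# major is B#.
A major second (2 semitones) above B# lands on the letter C, giving C##.

C##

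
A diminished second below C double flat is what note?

Bb

A second below C lands on the letter B.
A diminished second spans 0 semitones, so Cbb moves to pitch class 10. On the letter B that is Bb.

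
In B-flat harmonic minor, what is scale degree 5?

F

Degree 5 takes the letter 4 steps above B, which is F.
In harmonic minor, degree 5 sits 7 semitones above the tonic. Bb + 7 semitones is pitch class 5, spelled on F as F.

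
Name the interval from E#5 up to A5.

The letter names run E→A, a span of 3 letter steps, so the interval is some kind of fourth.
E# to A is 4 semitones. A perfect fourth is 5, so 4 makes it diminished.

diminished fourth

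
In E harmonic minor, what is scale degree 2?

F#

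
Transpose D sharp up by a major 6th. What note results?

A sixth above D lands on the letter B.
A major sixth spans 9 semitones, so D# moves to pitch class 0. On the letter B that is B#.

B#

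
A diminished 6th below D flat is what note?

F#

A sixth below D lands on the letter F.
A diminished sixth spans 7 semitones, so Db moves to pitch class 6. On the letter F that is F#.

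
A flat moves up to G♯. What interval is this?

The letter names run A→G, a span of 6 letter steps, so the interval is some kind of seventh.
Ab to G# is 12 semitones. A major seventh is 11, so 12 makes it augmented.

augmented seventh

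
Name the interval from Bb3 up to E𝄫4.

diminished fourth

Counting letters B–C–D–E gives a fourth.
Bb→Ebb = 4 semitones, 1 narrower than the perfect fourth (5), so diminished.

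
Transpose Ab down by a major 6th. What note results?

Cb

A down a major sixth is C, so the target letter is C.
From Ab, a major sixth is 9 semitones down: Cb.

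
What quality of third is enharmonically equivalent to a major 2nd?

diminished

A major second spans 2 semitones.
A third spanning 2 semitones is diminished (the major third is 4).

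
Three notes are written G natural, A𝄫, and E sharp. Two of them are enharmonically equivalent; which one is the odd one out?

E#

In 12-tone equal temperament, enharmonic equivalents share a pitch class. G is pitch class 7; Abb is pitch class 7; E# is pitch class 5.
G and Abb share pitch class 7, while E# is pitch class 5.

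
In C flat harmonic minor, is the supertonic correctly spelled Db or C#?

Db

Each scale degree takes a distinct letter name. Degree 2 of a scale on C must use the letter D.
Db and C# are enharmonically the same pitch, but only Db uses the letter D, so it is the correct spelling here.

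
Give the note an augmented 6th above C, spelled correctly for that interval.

A#

A sixth above C lands on the letter A.
An augmented sixth spans 10 semitones, so C moves to pitch class 10. On the letter A that is A#.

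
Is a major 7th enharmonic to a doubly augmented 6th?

Yes

A major seventh spans 11 semitones; a doubly augmented sixth spans 11.
They are enharmonically equivalent.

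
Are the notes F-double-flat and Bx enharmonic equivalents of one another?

No

Fbb is pitch class 3; B## is pitch class 1.
The pitch classes differ (3 vs. 1), so they are not enharmonic equivalents.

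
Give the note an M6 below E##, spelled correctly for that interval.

E down a major sixth is G, so the target letter is G.
From E##, a major sixth is 9 semitones down: G##.

G##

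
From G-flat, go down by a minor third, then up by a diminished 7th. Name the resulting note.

A minor third down from Gb is Eb (letter E, 3 semitones down).
A diminished seventh up from Eb is Dbb (letter D, 9 semitones up).

Dbb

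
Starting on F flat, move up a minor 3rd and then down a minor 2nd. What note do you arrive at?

Gb

A minor third up from Fb is Abb (letter A, 3 semitones up).
A minor second down from Abb is Gb (letter G, 1 semitone down).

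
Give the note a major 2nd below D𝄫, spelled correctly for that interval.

D down a major second is C, so the target letter is C.
From Dbb, a major second is 2 semitones down: Cbb.

Cbb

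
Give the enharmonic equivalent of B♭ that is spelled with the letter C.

Bb is pitch class 10. The letter C alone is pitch class 0.
To reach pitch class 10 from C requires an offset of -2 semitones, i.e. double flat: Cbb.

Cbb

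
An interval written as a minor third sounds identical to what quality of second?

augmented

A minor third spans 3 semitones.
A second spanning 3 semitones is augmented (the major second is 2).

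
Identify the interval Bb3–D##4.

The letter names run B→D, a span of 2 letter steps, so the interval is some kind of third.
Bb to D## is 6 semitones. A major third is 4, so 6 makes it doubly augmented.

doubly augmented third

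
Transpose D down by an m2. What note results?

C#

A second below D lands on the letter C.
A minor second spans 1 semitone, so D moves to pitch class 1. On the letter C that is C#.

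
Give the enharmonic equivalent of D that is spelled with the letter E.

Plain E sits 2 semitones above D, so on the letter E the same pitch needs a double flat: Ebb.

Ebb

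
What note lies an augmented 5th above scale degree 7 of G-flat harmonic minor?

Scale degree 7 of Gb harmonic minor is F.
An augmented fifth (8 semitones) above F lands on the letter C, giving C#.

C#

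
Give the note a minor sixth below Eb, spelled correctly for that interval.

G

A sixth below E lands on the letter G.
A minor sixth spans 8 semitones, so Eb moves to pitch class 7. On the letter G that is G.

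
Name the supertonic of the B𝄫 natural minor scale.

Cb

Degree 2 takes the letter 1 step above B, which is C.
In natural minor, degree 2 sits 2 semitones above the tonic. Bbb + 2 semitones is pitch class 11, spelled on C as Cb.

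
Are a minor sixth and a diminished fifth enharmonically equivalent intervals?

A minor sixth spans 8 semitones; a diminished fifth spans 6.
The spans differ, so they are not enharmonic equivalents.

No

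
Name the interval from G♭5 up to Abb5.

minor second

The letter names run G→A, a span of 1 letter step, so the interval is some kind of second.
Gb to Abb is 1 semitone. A major second is 2, so 1 makes it minor.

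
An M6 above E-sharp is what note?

C##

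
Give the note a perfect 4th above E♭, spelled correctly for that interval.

A fourth above E lands on the letter A.
A perfect fourth spans 5 semitones, so Eb moves to pitch class 8. On the letter A that is Ab.

Ab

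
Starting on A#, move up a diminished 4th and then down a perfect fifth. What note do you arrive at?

A diminished fourth up from A# is D (letter D, 4 semitones up).
A perfect fifth down from D is G (letter G, 7 semitones down).

G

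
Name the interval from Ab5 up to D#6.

doubly augmented fourth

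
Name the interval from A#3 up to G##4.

major seventh

Counting letters A–B–C–D–E–F–G gives a seventh.
A#→G## = 11 semitones, exactly the major seventh.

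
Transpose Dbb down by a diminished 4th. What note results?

D down a perfect fourth is A, so the target letter is A.
From Dbb, a diminished fourth is 4 semitones down: Ab.

Ab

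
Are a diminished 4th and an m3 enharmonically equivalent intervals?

A diminished fourth spans 4 semitones; a minor third spans 3.
The spans differ, so they are not enharmonic equivalents.

No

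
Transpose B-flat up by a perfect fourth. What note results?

A fourth above B lands on the letter E.
A perfect fourth spans 5 semitones, so Bb moves to pitch class 3. On the letter E that is Eb.

Eb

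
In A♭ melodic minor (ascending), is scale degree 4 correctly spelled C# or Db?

Each scale degree takes a distinct letter name. Degree 4 of a scale on A must use the letter D.
Db and C# are enharmonically the same pitch, but only Db uses the letter D, so it is the correct spelling here.

Db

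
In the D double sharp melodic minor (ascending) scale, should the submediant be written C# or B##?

Each scale degree takes a distinct letter name. Degree 6 of a scale on D must use the letter B.
B## and C# are enharmonically the same pitch, but only B## uses the letter B, so it is the correct spelling here.

B##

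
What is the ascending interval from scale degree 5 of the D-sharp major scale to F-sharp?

Scale degree 5 of D# major is A#.
A# up to F#: letters A→F make it a sixth; 8 semitones makes it minor.

minor sixth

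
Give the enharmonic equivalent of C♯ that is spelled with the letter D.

Plain D sits 1 semitone above C#, so on the letter D the same pitch needs a flat: Db.

Db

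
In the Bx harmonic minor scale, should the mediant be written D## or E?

D##

Each scale degree takes a distinct letter name. Degree 3 of a scale on B must use the letter D.
D## and E are enharmonically the same pitch, but only D## uses the letter D, so it is the correct spelling here.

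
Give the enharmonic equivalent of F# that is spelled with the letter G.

Plain G sits 1 semitone above F#, so on the letter G the same pitch needs a flat: Gb.

Gb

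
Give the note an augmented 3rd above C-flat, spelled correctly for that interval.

A third above C lands on the letter E.
An augmented third spans 5 semitones, so Cb moves to pitch class 4. On the letter E that is E.

E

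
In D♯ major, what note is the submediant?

B#

Degree 6 takes the letter 5 steps above D, which is B.
In major, degree 6 sits 9 semitones above the tonic. D# + 9 semitones is pitch class 0, spelled on B as B#.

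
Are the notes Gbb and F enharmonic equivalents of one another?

Gbb = pitch class 5 and F = pitch class 5 — the same pitch class, so they are enharmonic equivalents.

Yes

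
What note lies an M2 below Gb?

Fb

G down a major second is F, so the target letter is F.
From Gb, a major second is 2 semitones down: Fb.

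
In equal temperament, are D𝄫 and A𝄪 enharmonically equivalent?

Dbb is pitch class 0; A## is pitch class 11.
The pitch classes differ (0 vs. 11), so they are not enharmonic equivalents.

No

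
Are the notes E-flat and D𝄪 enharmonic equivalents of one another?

Eb is pitch class 3; D## is pitch class 4.
The pitch classes differ (3 vs. 4), so they are not enharmonic equivalents.

No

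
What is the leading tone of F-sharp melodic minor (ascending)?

Degree 7 takes the letter 6 steps above F, which is E.
In melodic minor (ascending), degree 7 sits 11 semitones above the tonic. F# + 11 semitones is pitch class 5, spelled on E as E#.

E#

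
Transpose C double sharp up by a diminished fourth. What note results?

F#

A fourth above C lands on the letter F.
A diminished fourth spans 4 semitones, so C## moves to pitch class 6. On the letter F that is F#.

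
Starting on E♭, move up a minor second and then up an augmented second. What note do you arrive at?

G

A minor second up from Eb is Fb (letter F, 1 semitone up).
An augmented second up from Fb is G (letter G, 3 semitones up).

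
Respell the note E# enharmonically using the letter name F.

F

Plain F sits at the same pitch as E#, so on the letter F the same pitch needs a natural: F.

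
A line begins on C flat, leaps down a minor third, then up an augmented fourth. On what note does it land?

A minor third down from Cb is Ab (letter A, 3 semitones down).
An augmented fourth up from Ab is D (letter D, 6 semitones up).

D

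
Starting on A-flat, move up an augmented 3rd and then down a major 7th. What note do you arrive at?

D

An augmented third up from Ab is C# (letter C, 5 semitones up).
A major seventh down from C# is D (letter D, 11 semitones down).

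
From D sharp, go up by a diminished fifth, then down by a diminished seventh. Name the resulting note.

A diminished fifth up from D# is A (letter A, 6 semitones up).
A diminished seventh down from A is B# (letter B, 9 semitones down).

B#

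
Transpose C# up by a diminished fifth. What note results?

G

A fifth above C lands on the letter G.
A diminished fifth spans 6 semitones, so C# moves to pitch class 7. On the letter G that is G.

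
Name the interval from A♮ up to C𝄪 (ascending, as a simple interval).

augmented third

Counting letters A–B–C gives a third.
A→C## = 5 semitones, 1 wider than the major third (4), so augmented.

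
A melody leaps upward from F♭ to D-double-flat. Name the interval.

The letter names run F→D, a span of 5 letter steps, so the interval is some kind of sixth.
Fb to Dbb is 8 semitones. A major sixth is 9, so 8 makes it minor.

minor sixth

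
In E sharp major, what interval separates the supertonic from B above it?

diminished fourth

The supertonic of E# major is F##.
F## up to B: letters F→B make it a fourth; 4 semitones makes it diminished.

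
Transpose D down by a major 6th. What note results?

F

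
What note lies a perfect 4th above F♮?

A fourth above F lands on the letter B.
A perfect fourth spans 5 semitones, so F moves to pitch class 10. On the letter B that is Bb.

Bb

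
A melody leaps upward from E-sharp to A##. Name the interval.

augmented fourth

The letter names run E→A, a span of 3 letter steps, so the interval is some kind of fourth.
E# to A## is 6 semitones. A perfect fourth is 5, so 6 makes it augmented.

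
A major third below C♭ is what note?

C down a major third is Ab, so the target letter is A.
From Cb, a major third is 4 semitones down: Abb.

Abb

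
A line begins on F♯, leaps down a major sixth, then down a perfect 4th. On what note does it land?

A major sixth down from F# is A (letter A, 9 semitones down).
A perfect fourth down from A is E (letter E, 5 semitones down).

E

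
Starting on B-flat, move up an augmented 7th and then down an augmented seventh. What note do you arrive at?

Bb

An augmented seventh up from Bb is A# (letter A, 12 semitones up).
An augmented seventh down from A# is Bb (letter B, 12 semitones down).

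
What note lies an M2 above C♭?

C up a major second is D, so the target letter is D.
From Cb, a major second is 2 semitones up: Db.

Db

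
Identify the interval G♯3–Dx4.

Counting letters G–A–B–C–D gives a fifth.
G#→D## = 8 semitones, 1 wider than the perfect fifth (7), so augmented.

augmented fifth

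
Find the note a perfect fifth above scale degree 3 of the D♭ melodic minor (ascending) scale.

Scale degree 3 of Db melodic minor (ascending) is Fb.
A perfect fifth (7 semitones) above Fb lands on the letter C, giving Cb.

Cb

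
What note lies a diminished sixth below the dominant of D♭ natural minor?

C#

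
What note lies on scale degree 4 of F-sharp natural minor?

The F# natural minor scale runs F# G# A B C# D E.
Degree 4 is B.

B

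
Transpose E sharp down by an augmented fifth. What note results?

A fifth below E lands on the letter A.
An augmented fifth spans 8 semitones, so E# moves to pitch class 9. On the letter A that is A.

A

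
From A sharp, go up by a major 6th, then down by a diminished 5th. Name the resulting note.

A major sixth up from A# is F## (letter F, 9 semitones up).
A diminished fifth down from F## is B## (letter B, 6 semitones down).

B##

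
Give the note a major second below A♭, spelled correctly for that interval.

A second below A lands on the letter G.
A major second spans 2 semitones, so Ab moves to pitch class 6. On the letter G that is Gb.

Gb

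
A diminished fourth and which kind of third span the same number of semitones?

major

A diminished fourth spans 4 semitones.
A third spanning 4 semitones is major (the major third is 4).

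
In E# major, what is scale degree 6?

C##

The E# major scale runs E# F## G## A# B# C## D##.
Degree 6 is C##.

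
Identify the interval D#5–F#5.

minor third

The letter names run D→F, a span of 2 letter steps, so the interval is some kind of third.
D# to F# is 3 semitones. A major third is 4, so 3 makes it minor.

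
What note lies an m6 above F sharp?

A sixth above F lands on the letter D.
A minor sixth spans 8 semitones, so F# moves to pitch class 2. On the letter D that is D.

D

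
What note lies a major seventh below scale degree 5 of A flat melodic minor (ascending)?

Fb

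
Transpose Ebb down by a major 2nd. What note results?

A second below E lands on the letter D.
A major second spans 2 semitones, so Ebb moves to pitch class 0. On the letter D that is Dbb.

Dbb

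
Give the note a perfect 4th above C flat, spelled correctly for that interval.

A fourth above C lands on the letter F.
A perfect fourth spans 5 semitones, so Cb moves to pitch class 4. On the letter F that is Fb.

Fb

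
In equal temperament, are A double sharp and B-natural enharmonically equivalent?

Yes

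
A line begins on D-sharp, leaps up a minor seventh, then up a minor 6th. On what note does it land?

A minor seventh up from D# is C# (letter C, 10 semitones up).
A minor sixth up from C# is A (letter A, 8 semitones up).

A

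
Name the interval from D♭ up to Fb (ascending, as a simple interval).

minor third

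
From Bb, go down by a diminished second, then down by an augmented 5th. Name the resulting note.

D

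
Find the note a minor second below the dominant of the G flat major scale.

C

The dominant of Gb major is Db.
A minor second (1 semitone) below Db lands on the letter C, giving C.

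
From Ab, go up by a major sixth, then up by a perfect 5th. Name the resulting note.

A major sixth up from Ab is F (letter F, 9 semitones up).
A perfect fifth up from F is C (letter C, 7 semitones up).

C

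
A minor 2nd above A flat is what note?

Bbb

A up a major second is B, so the target letter is B.
From Ab, a minor second is 1 semitone up: Bbb.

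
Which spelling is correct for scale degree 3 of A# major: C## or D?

Each scale degree takes a distinct letter name. Degree 3 of a scale on A must use the letter C.
C## and D are enharmonically the same pitch, but only C## uses the letter C, so it is the correct spelling here.

C##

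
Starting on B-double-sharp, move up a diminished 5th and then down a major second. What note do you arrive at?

E#

A diminished fifth up from B## is F## (letter F, 6 semitones up).
A major second down from F## is E# (letter E, 2 semitones down).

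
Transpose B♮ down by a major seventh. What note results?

A seventh below B lands on the letter C.
A major seventh spans 11 semitones, so B moves to pitch class 0. On the letter C that is C.

C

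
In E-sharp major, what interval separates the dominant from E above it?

The dominant of E# major is B#.
B# up to E: letters B→E make it a fourth; 4 semitones makes it diminished.

diminished fourth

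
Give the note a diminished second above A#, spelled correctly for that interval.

Bb

A second above A lands on the letter B.
A diminished second spans 0 semitones, so A# moves to pitch class 10. On the letter B that is Bb.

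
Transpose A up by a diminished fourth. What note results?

Db

A fourth above A lands on the letter D.
A diminished fourth spans 4 semitones, so A moves to pitch class 1. On the letter D that is Db.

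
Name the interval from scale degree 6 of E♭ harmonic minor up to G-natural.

Scale degree 6 of Eb harmonic minor is Cb.
Cb up to G: letters C→G make it a fifth; 8 semitones makes it augmented.

augmented fifth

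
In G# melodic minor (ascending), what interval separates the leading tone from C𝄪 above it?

perfect fifth

The leading tone of G# melodic minor (ascending) is F##.
F## up to C##: letters F→C make it a fifth; 7 semitones makes it perfect.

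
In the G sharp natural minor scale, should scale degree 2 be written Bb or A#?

A#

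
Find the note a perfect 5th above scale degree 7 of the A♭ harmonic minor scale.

D

Scale degree 7 of Ab harmonic minor is G.
A perfect fifth (7 semitones) above G lands on the letter D, giving D.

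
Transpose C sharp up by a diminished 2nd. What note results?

Db

C up a major second is D, so the target letter is D.
From C#, a diminished second is 0 semitones up: Db.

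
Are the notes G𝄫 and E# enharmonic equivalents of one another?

Gbb is pitch class 5; E# is pitch class 5.
All spellings map to pitch class 5, so they are enharmonically equivalent.

Yes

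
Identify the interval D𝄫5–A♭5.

augmented fifth

Counting letters D–E–F–G–A gives a fifth.
Dbb→Ab = 8 semitones, 1 wider than the perfect fifth (7), so augmented.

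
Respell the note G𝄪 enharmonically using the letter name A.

G## is pitch class 9. The letter A alone is pitch class 9.
Pitch class 9 on A needs no accidental: A.

A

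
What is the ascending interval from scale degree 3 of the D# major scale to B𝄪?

Scale degree 3 of D# major is F##.
F## up to B##: letters F→B make it a fourth; 6 semitones makes it augmented.

augmented fourth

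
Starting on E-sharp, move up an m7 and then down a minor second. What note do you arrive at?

A minor seventh up from E# is D# (letter D, 10 semitones up).
A minor second down from D# is C## (letter C, 1 semitone down).

C##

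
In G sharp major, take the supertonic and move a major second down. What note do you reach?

The supertonic of G# major is A#.
A major second (2 semitones) below A# lands on the letter G, giving G#.

G#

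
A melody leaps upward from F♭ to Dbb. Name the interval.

Counting letters F–G–A–B–C–D gives a sixth.
Fb→Dbb = 8 semitones, 1 narrower than the major sixth (9), so minor.

minor sixth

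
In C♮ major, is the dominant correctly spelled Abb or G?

G

Each scale degree takes a distinct letter name. Degree 5 of a scale on C must use the letter G.
G and Abb are enharmonically the same pitch, but only G uses the letter G, so it is the correct spelling here.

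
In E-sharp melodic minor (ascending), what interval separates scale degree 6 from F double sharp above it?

Scale degree 6 of E# melodic minor (ascending) is C##.
C## up to F##: letters C→F make it a fourth; 5 semitones makes it perfect.

perfect fourth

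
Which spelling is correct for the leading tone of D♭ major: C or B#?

Each scale degree takes a distinct letter name. Degree 7 of a scale on D must use the letter C.
C and B# are enharmonically the same pitch, but only C uses the letter C, so it is the correct spelling here.

C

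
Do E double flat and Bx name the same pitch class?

No

Ebb is pitch class 2; B## is pitch class 1.
The pitch classes differ (2 vs. 1), so they are not enharmonic equivalents.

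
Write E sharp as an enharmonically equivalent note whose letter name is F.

Plain F sits at the same pitch as E#, so on the letter F the same pitch needs a natural: F.

F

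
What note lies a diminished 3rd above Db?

A third above D lands on the letter F.
A diminished third spans 2 semitones, so Db moves to pitch class 3. On the letter F that is Fbb.

Fbb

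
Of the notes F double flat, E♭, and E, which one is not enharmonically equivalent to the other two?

E

In 12-tone equal temperament, enharmonic equivalents share a pitch class. Fbb is pitch class 3; Eb is pitch class 3; E is pitch class 4.
Fbb and Eb share pitch class 3, while E is pitch class 4.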